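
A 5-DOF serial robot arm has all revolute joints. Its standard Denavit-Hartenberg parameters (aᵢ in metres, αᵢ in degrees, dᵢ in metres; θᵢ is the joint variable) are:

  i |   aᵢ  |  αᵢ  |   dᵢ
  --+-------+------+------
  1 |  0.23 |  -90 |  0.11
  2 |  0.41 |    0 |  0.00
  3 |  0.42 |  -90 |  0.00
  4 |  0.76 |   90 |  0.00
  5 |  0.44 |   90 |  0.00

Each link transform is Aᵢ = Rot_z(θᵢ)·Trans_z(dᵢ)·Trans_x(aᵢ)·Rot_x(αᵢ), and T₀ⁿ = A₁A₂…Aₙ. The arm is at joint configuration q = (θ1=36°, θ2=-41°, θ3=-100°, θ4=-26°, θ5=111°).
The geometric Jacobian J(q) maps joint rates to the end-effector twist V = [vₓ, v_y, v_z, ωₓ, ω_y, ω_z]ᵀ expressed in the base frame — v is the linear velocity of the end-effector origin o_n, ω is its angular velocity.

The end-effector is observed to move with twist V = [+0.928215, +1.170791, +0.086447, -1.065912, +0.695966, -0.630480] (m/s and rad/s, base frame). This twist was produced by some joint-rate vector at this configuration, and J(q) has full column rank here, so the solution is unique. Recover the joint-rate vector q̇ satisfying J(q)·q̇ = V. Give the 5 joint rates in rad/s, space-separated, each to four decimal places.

o_n = [-0.1141, 0.2435, 1.3032]
J₁: ẑ×o_n = [-0.2435, -0.1141, 0.0000], ω = ẑ
J2: z=[-0.5878, 0.8090, 0.0000] o=[0.1861, 0.1352, 0.1100] → [0.9653, 0.7014, 0.1792, -0.5878, 0.8090, 0.0000]
J3: z=[-0.5878, 0.8090, 0.0000] o=[0.4364, 0.3171, 0.3790] → [0.7477, 0.5433, 0.4886, -0.5878, 0.8090, 0.0000]
J4: z=[0.5091, 0.3699, 0.7771] o=[0.1723, 0.1252, 0.6433] → [0.1522, -0.5586, 0.1662, 0.5091, 0.3699, 0.7771]
J5: z=[-0.2527, 0.9274, -0.2759] o=[-0.4530, 0.0827, 1.0732] → [0.2577, -0.0354, -0.3549, -0.2527, 0.9274, -0.2759]
q̇ = J⁺·V = [0.0010, 0.9180, 0.1790, -0.7760, 0.1030]

0.0010 0.9180 0.1790 -0.7760 0.1030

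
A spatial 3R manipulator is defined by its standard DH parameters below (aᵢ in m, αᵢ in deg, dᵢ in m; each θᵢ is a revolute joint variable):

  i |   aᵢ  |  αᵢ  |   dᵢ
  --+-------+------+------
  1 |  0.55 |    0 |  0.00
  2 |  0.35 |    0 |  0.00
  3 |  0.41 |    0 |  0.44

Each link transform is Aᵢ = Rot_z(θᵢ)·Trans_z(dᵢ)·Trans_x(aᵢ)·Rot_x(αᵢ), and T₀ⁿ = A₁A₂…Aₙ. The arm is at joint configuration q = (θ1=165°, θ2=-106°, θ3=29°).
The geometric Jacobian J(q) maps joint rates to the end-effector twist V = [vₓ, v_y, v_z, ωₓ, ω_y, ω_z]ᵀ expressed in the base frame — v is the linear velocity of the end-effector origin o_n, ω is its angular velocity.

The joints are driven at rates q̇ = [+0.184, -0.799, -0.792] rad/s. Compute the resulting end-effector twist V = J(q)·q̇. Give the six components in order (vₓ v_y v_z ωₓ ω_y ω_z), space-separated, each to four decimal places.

o_n = [-0.3367, 0.8521, 0.4400]
J₁: ẑ×o_n = [-0.8521, -0.3367, 0.0000], ω = ẑ
J2: z=[0.0000, 0.0000, 1.0000] o=[-0.5313, 0.1424, 0.0000] → [-0.7098, 0.1946, 0.0000, 0.0000, 0.0000, 1.0000]
J3: z=[0.0000, 0.0000, 1.0000] o=[-0.3510, 0.4424, 0.0000] → [-0.4098, 0.0143, 0.0000, 0.0000, 0.0000, 1.0000]
V = J·q̇ = [0.7348, -0.2287, 0.0000, 0.0000, 0.0000, -1.4070]

0.7348 -0.2287 0.0000 0.0000 0.0000 -1.4070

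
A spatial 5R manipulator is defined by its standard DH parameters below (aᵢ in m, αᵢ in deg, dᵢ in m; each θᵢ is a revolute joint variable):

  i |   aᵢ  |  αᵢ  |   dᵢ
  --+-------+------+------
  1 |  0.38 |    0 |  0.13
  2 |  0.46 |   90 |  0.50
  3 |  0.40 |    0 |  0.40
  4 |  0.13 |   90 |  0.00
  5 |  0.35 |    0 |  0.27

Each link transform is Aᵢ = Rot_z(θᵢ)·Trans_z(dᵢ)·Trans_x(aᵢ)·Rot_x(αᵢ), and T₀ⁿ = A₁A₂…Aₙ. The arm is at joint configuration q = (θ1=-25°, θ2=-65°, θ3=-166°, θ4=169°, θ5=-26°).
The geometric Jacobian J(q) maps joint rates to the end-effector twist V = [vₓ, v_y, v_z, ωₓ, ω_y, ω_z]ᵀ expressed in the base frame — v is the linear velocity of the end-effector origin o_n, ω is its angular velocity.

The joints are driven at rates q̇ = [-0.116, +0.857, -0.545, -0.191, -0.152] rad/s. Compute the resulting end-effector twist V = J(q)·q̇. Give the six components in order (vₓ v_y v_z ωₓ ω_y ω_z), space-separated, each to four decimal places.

0.4219 0.0347 -0.1269 0.7360 0.0080 0.8928

o_n = [0.0978, -0.6906, 0.2869]
J₁: ẑ×o_n = [0.6906, 0.0978, -0.0000], ω = ẑ
J2: z=[0.0000, 0.0000, 1.0000] o=[0.3444, -0.1606, 0.1300] → [0.5300, -0.2466, 0.0000, 0.0000, 0.0000, 1.0000]
J3: z=[-1.0000, -0.0000, 0.0000] o=[0.3444, -0.6206, 0.6300] → [0.0000, -0.3431, 0.0700, -1.0000, -0.0000, 0.0000]
J4: z=[-1.0000, -0.0000, 0.0000] o=[-0.0556, -0.2325, 0.5332] → [0.0000, -0.2464, 0.4581, -1.0000, -0.0000, 0.0000]
J5: z=[-0.0000, -0.0523, -0.9986] o=[-0.0556, -0.3623, 0.5400] → [-0.3146, -0.1532, 0.0080, -0.0000, -0.0523, -0.9986]
V = J·q̇ = [0.4219, 0.0347, -0.1269, 0.7360, 0.0080, 0.8928]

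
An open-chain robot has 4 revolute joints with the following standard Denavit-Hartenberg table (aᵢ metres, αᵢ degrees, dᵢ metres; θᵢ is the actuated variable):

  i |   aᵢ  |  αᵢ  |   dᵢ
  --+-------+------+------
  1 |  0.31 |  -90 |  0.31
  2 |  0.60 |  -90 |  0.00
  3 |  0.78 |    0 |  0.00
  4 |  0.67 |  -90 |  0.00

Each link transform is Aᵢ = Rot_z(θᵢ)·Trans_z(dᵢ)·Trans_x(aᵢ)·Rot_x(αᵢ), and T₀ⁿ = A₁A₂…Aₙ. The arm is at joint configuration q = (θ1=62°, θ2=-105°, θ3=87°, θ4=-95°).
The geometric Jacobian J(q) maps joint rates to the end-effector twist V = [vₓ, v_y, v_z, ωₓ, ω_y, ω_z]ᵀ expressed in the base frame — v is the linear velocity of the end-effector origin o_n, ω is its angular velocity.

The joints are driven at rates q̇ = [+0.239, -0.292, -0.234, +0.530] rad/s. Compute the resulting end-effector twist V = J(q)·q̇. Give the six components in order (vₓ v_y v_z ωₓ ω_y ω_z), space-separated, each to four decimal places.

0.0495 -0.3189 0.1041 0.3920 0.1154 0.3156

o_n = [0.5925, -0.3463, 1.5699]
J₁: ẑ×o_n = [0.3463, 0.5925, -0.0000], ω = ẑ
J2: z=[-0.8829, 0.4695, 0.0000] o=[0.1455, 0.2737, 0.3100] → [0.5915, 1.1124, 0.3376, -0.8829, 0.4695, 0.0000]
J3: z=[0.4535, 0.8529, 0.2588] o=[0.0726, 0.1366, 0.8896] → [0.7052, -0.1740, -0.6623, 0.4535, 0.8529, 0.2588]
J4: z=[0.4535, 0.8529, 0.2588] o=[0.7554, -0.2384, 0.9290] → [0.5745, -0.3328, 0.0901, 0.4535, 0.8529, 0.2588]
V = J·q̇ = [0.0495, -0.3189, 0.1041, 0.3920, 0.1154, 0.3156]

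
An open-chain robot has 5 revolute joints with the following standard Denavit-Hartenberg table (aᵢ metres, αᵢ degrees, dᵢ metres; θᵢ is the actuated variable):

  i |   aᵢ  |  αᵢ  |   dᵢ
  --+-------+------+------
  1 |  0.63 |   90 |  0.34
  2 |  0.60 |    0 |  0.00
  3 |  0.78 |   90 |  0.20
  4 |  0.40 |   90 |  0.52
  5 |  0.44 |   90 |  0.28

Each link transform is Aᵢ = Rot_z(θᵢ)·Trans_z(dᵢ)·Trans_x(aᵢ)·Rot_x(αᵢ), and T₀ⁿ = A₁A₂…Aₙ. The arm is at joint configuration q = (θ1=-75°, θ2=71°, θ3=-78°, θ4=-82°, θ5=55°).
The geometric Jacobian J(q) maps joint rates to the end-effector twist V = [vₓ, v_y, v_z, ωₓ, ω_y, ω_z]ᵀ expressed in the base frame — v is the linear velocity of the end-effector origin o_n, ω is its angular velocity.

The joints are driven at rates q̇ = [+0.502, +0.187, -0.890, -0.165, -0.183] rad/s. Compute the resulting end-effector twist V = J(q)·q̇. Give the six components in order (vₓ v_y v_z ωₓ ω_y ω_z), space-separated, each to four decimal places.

0.3793 1.2530 -0.2437 0.7062 -0.0178 0.6437

o_n = [0.8068, -1.1371, -0.0389]
J₁: ẑ×o_n = [1.1371, 0.8068, -0.0000], ω = ẑ
J2: z=[-0.9659, -0.2588, 0.0000] o=[0.1631, -0.6085, 0.3400] → [0.0981, -0.3660, 0.6771, -0.9659, -0.2588, 0.0000]
J3: z=[-0.9659, -0.2588, 0.0000] o=[0.2136, -0.7972, 0.9073] → [0.2449, -0.9140, 0.4818, -0.9659, -0.2588, 0.0000]
J4: z=[-0.0315, 0.1177, -0.9925] o=[0.2208, -1.5968, 0.8123] → [0.3561, -0.6085, -0.0835, -0.0315, 0.1177, -0.9925]
J5: z=[-0.1200, 0.9854, 0.1207] o=[0.6013, -1.4864, 0.2893] → [-0.3656, -0.0146, -0.2444, -0.1200, 0.9854, 0.1207]
V = J·q̇ = [0.3793, 1.2530, -0.2437, 0.7062, -0.0178, 0.6437]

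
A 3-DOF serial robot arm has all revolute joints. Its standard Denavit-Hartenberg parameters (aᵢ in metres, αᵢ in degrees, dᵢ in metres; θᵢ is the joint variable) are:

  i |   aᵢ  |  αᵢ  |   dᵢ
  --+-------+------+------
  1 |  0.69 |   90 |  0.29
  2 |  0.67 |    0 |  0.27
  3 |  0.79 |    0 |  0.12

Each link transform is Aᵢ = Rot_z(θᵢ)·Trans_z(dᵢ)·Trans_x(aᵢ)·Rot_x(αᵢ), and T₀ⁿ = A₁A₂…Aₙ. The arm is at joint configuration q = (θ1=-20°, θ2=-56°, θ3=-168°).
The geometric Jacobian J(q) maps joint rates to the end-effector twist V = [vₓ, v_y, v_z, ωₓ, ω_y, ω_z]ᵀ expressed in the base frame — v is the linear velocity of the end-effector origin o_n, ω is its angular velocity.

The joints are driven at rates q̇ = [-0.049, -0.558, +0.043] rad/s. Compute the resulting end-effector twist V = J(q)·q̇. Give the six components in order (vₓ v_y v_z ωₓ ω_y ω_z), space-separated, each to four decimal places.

-0.0520 -0.0070 0.0836 0.1761 0.4839 -0.0490

o_n = [0.3331, -0.5363, 0.2833]
J₁: ẑ×o_n = [0.5363, 0.3331, -0.0000], ω = ẑ
J2: z=[-0.3420, -0.9397, 0.0000] o=[0.6484, -0.2360, 0.2900] → [0.0063, -0.0023, -0.1936, -0.3420, -0.9397, 0.0000]
J3: z=[-0.3420, -0.9397, 0.0000] o=[0.9081, -0.6179, -0.2655] → [-0.5157, 0.1877, -0.5683, -0.3420, -0.9397, 0.0000]
V = J·q̇ = [-0.0520, -0.0070, 0.0836, 0.1761, 0.4839, -0.0490]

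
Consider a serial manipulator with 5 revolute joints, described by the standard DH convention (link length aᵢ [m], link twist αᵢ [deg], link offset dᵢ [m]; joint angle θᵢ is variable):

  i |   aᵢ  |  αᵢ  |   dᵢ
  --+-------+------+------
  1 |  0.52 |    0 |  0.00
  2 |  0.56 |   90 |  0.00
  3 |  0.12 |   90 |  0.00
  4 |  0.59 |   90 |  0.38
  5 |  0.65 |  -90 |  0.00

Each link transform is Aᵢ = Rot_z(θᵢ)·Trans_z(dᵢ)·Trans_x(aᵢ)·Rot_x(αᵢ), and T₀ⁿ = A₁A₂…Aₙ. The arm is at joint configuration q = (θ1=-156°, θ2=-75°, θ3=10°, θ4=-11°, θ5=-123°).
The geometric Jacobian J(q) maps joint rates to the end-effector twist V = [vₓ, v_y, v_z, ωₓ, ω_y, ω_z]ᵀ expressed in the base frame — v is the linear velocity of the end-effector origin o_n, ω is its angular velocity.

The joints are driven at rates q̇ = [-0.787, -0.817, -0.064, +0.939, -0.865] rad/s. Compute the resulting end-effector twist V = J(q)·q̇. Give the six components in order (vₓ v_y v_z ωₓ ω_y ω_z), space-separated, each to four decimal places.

1.3393 1.2400 -0.3949 0.4052 0.7471 -2.5001

o_n = [-1.0623, 0.4422, 0.2237]
J₁: ẑ×o_n = [-0.4422, -1.0623, 0.0000], ω = ẑ
J2: z=[0.0000, 0.0000, 1.0000] o=[-0.4750, -0.2115, 0.0000] → [-0.6537, -0.5873, 0.0000, 0.0000, 0.0000, 1.0000]
J3: z=[0.7771, 0.6293, 0.0000] o=[-0.8275, 0.2237, 0.0000] → [0.1408, -0.1738, 0.3176, 0.7771, 0.6293, 0.0000]
J4: z=[-0.1093, 0.1349, -0.9848] o=[-0.9018, 0.3155, 0.0208] → [0.1521, 0.1802, 0.0078, -0.1093, 0.1349, -0.9848]
J5: z=[-0.6446, -0.7638, -0.0331] o=[-1.3898, 0.7392, -0.2528] → [-0.3738, 0.2963, 0.4416, -0.6446, -0.7638, -0.0331]
V = J·q̇ = [1.3393, 1.2400, -0.3949, 0.4052, 0.7471, -2.5001]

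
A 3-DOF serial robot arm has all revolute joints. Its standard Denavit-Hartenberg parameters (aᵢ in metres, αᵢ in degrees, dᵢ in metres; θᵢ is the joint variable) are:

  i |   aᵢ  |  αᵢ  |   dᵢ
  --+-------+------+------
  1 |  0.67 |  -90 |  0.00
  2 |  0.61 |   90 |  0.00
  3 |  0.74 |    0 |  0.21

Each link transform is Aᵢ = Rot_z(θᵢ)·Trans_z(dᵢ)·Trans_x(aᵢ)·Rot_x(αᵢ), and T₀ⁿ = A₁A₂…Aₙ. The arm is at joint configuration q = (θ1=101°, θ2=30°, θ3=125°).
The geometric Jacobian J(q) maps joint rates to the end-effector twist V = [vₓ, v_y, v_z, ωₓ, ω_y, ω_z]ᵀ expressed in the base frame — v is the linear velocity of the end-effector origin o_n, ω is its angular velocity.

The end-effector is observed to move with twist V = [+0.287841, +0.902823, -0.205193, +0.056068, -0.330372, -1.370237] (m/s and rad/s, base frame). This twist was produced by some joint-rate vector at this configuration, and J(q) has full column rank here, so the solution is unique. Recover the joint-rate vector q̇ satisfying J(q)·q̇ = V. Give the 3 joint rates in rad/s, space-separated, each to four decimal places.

-0.7900 0.0080 -0.6700

o_n = [-0.7736, 0.8028, 0.0891]
J₁: ẑ×o_n = [-0.8028, -0.7736, 0.0000], ω = ẑ
J2: z=[-0.9816, -0.1908, 0.0000] o=[-0.1278, 0.6577, 0.0000] → [-0.0170, 0.0875, -0.2657, -0.9816, -0.1908, 0.0000]
J3: z=[-0.0954, 0.4908, 0.8660] o=[-0.2286, 1.1763, -0.3050] → [0.5168, -0.4343, 0.3031, -0.0954, 0.4908, 0.8660]
q̇ = J⁺·V = [-0.7900, 0.0080, -0.6700]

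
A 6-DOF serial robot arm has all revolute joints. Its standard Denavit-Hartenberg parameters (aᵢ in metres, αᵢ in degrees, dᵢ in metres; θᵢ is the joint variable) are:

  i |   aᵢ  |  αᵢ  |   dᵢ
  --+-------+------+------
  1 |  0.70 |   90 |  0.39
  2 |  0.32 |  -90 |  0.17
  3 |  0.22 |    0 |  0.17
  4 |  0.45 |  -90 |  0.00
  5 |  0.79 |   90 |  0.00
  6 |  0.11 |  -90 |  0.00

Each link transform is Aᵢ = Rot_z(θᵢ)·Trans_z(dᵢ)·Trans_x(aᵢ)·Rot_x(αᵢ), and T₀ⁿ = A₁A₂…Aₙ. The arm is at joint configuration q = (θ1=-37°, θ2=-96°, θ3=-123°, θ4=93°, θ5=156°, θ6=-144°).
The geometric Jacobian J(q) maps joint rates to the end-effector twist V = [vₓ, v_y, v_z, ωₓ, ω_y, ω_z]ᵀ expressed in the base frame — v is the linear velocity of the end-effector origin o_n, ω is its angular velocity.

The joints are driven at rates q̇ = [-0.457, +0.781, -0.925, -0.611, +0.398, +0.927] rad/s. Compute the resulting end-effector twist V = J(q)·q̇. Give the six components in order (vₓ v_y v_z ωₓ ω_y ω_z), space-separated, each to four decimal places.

o_n = [0.2776, -0.6040, 0.3991]
J₁: ẑ×o_n = [0.6040, 0.2776, -0.0000], ω = ẑ
J2: z=[-0.6018, -0.7986, 0.0000] o=[0.5590, -0.4213, 0.3900] → [-0.0073, 0.0055, -0.1148, -0.6018, -0.7986, 0.0000]
J3: z=[0.7943, -0.5985, -0.1045] o=[0.4300, -0.5369, 0.0718] → [-0.2029, -0.2441, -0.1445, 0.7943, -0.5985, -0.1045]
J4: z=[0.7943, -0.5985, -0.1045] o=[0.4640, -0.7935, 0.1731] → [-0.1154, -0.1600, 0.0390, 0.7943, -0.5985, -0.1045]
J5: z=[0.4794, 0.7231, -0.4973] o=[0.2961, -0.9487, -0.2144] → [0.6151, -0.2850, 0.1786, 0.4794, 0.7231, -0.4973]
J6: z=[-0.8774, 0.4065, -0.2548] o=[0.3102, -0.5075, 0.4407] → [-0.0415, -0.0282, 0.0979, -0.8774, 0.4065, -0.2548]
V = J·q̇ = [0.1828, 0.0613, 0.1820, -2.3125, 0.9602, -0.7306]

0.1828 0.0613 0.1820 -2.3125 0.9602 -0.7306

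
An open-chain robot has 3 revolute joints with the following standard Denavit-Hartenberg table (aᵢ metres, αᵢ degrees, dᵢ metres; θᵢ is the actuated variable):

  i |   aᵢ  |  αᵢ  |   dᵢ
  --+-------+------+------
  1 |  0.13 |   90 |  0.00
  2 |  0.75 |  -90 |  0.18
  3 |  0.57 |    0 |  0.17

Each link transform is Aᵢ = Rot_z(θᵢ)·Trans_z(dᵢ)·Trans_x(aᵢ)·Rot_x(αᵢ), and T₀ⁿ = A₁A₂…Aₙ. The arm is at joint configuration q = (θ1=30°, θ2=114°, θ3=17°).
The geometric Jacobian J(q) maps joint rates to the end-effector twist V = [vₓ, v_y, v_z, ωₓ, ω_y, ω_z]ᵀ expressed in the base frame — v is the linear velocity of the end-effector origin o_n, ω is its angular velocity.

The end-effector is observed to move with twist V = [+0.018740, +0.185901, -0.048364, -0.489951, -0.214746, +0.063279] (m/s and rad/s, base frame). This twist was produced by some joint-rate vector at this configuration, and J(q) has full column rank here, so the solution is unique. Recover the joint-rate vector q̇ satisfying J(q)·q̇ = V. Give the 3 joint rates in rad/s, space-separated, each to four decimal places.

0.3000 -0.0590 0.5820

o_n = [-0.4714, -0.2876, 1.1140]
J₁: ẑ×o_n = [0.2876, -0.4714, 0.0000], ω = ẑ
J2: z=[0.5000, -0.8660, 0.0000] o=[0.1126, 0.0650, 0.0000] → [-0.9647, -0.5570, -0.6821, 0.5000, -0.8660, 0.0000]
J3: z=[-0.7912, -0.4568, -0.4067] o=[-0.0616, -0.2434, 0.6852] → [-0.2138, 0.5060, -0.1522, -0.7912, -0.4568, -0.4067]
q̇ = J⁺·V = [0.3000, -0.0590, 0.5820]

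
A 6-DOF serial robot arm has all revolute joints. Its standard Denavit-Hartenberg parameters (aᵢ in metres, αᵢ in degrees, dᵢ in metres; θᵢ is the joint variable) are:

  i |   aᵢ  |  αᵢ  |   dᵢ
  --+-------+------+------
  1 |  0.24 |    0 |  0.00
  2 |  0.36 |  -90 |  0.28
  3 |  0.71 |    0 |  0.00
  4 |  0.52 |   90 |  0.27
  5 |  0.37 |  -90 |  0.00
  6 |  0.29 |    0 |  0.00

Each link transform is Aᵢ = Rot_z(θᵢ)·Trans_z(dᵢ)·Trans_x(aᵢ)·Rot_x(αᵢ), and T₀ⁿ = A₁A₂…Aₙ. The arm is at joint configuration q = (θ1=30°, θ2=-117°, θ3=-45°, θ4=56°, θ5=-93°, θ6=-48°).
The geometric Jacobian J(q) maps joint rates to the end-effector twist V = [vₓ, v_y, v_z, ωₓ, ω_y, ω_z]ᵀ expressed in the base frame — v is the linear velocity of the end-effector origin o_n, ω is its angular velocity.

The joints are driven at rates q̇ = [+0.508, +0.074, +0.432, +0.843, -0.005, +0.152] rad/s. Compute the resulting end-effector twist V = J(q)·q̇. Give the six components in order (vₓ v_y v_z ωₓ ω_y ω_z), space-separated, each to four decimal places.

0.7389 -0.3811 -0.9113 1.2731 -0.0815 0.5481

o_n = [-0.0126, -1.2781, 0.9000]
J₁: ẑ×o_n = [1.2781, -0.0126, 0.0000], ω = ẑ
J2: z=[0.0000, 0.0000, 1.0000] o=[0.2078, 0.1200, 0.0000] → [1.3981, -0.2204, 0.0000, 0.0000, 0.0000, 1.0000]
J3: z=[0.9986, 0.0523, 0.0000] o=[0.2267, -0.2395, 0.2800] → [0.0324, -0.6192, -1.0246, 0.9986, 0.0523, 0.0000]
J4: z=[0.9986, 0.0523, 0.0000] o=[0.2530, -0.7409, 0.7820] → [0.0062, -0.1178, -0.5226, 0.9986, 0.0523, 0.0000]
J5: z=[0.0100, -0.1905, 0.9816] o=[0.5493, -1.2365, 0.6828] → [-0.0005, -0.5537, -0.1075, 0.0100, -0.1905, 0.9816]
J6: z=[-0.0010, -0.9817, -0.1905] o=[0.1793, -1.2368, 0.6865] → [-0.2174, 0.0368, -0.1883, -0.0010, -0.9817, -0.1905]
V = J·q̇ = [0.7389, -0.3811, -0.9113, 1.2731, -0.0815, 0.5481]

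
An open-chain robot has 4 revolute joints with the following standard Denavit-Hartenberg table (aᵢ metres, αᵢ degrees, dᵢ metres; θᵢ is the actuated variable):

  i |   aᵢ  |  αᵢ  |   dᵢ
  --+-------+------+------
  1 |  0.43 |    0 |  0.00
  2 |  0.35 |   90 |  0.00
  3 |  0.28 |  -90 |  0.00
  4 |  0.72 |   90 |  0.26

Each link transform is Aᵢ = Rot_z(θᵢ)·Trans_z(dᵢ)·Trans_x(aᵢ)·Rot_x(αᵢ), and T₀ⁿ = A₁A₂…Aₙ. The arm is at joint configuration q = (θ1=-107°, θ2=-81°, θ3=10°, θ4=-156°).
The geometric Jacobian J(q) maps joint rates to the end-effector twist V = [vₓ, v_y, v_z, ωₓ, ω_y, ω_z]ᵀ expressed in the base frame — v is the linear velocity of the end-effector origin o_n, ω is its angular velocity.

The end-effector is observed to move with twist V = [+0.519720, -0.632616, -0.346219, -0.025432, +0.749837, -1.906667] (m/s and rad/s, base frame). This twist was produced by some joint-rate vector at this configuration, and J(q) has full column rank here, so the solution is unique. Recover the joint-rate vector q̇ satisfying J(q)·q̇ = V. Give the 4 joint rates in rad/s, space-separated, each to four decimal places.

o_n = [-0.0185, -0.1306, 0.1905]
J₁: ẑ×o_n = [0.1306, -0.0185, 0.0000], ω = ẑ
J2: z=[0.0000, 0.0000, 1.0000] o=[-0.1257, -0.4112, 0.0000] → [-0.2807, 0.1073, 0.0000, 0.0000, 0.0000, 1.0000]
J3: z=[0.1392, 0.9903, 0.0000] o=[-0.4723, -0.3625, 0.0000] → [0.1886, -0.0265, -0.4172, 0.1392, 0.9903, 0.0000]
J4: z=[0.1720, -0.0242, 0.9848] o=[-0.7454, -0.3241, 0.0486] → [-0.1941, 0.6915, 0.0509, 0.1720, -0.0242, 0.9848]
q̇ = J⁺·V = [-0.2270, -0.9450, 0.7390, -0.7460]

-0.2270 -0.9450 0.7390 -0.7460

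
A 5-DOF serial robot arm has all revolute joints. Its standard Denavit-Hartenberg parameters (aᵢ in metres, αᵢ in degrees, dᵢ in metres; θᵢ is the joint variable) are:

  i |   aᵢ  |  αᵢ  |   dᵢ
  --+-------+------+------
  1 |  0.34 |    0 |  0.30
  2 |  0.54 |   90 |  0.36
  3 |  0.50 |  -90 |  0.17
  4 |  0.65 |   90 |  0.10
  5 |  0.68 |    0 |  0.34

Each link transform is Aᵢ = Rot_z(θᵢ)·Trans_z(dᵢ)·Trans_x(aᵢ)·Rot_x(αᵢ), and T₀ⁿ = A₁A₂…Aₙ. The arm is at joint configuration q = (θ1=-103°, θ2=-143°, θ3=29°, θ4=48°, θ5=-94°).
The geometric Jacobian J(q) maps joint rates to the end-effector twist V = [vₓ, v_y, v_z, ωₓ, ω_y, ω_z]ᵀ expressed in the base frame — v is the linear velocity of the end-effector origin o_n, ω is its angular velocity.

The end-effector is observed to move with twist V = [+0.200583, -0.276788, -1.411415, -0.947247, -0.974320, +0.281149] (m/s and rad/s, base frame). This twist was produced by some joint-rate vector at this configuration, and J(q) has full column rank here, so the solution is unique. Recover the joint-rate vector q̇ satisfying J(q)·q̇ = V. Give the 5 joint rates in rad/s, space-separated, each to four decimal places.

0.6110 -0.6320 -0.9960 0.5090 -0.3970

o_n = [-0.8673, 1.3213, 0.7145]
J₁: ẑ×o_n = [-1.3213, -0.8673, 0.0000], ω = ẑ
J2: z=[0.0000, 0.0000, 1.0000] o=[-0.0765, -0.3313, 0.3000] → [-1.6525, -0.7908, 0.0000, 0.0000, 0.0000, 1.0000]
J3: z=[0.9135, 0.4067, 0.0000] o=[-0.2961, 0.1620, 0.6600] → [0.0222, -0.0498, 1.2913, 0.9135, 0.4067, 0.0000]
J4: z=[0.1972, -0.4429, 0.8746] o=[-0.3187, 0.6307, 0.9024] → [-0.5208, -0.4428, -0.1068, 0.1972, -0.4429, 0.8746]
J5: z=[0.3469, 0.8659, 0.3603] o=[-0.8950, 0.7374, 1.2007] → [-0.6313, 0.1786, 0.1786, 0.3469, 0.8659, 0.3603]
q̇ = J⁺·V = [0.6110, -0.6320, -0.9960, 0.5090, -0.3970]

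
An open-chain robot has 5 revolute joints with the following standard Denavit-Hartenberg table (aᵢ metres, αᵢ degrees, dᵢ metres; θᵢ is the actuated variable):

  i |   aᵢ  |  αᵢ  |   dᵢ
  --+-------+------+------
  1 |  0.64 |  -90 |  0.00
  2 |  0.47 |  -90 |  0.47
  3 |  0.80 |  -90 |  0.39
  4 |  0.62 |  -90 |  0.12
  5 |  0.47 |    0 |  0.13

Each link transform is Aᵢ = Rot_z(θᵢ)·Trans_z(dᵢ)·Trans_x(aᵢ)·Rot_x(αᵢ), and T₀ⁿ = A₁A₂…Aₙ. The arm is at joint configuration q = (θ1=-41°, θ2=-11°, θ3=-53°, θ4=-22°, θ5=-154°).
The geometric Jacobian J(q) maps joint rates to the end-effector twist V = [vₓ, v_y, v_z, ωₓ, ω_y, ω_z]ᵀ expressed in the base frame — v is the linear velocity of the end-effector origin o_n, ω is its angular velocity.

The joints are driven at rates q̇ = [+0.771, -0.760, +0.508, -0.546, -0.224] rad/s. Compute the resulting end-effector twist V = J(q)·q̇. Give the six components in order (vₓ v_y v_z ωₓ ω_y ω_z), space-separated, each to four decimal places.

0.3573 1.2291 0.9951 -0.5844 -0.1524 -0.0244

o_n = [2.2539, -0.5046, -0.0793]
J₁: ẑ×o_n = [0.5046, 2.2539, -0.0000], ω = ẑ
J2: z=[0.6561, 0.7547, 0.0000] o=[0.4830, -0.4199, 0.0000] → [-0.0599, 0.0520, -1.3921, 0.6561, 0.7547, 0.0000]
J3: z=[0.1440, -0.1252, -0.9816] o=[1.1396, -0.3678, 0.0897] → [-0.1131, -1.0695, 0.1198, 0.1440, -0.1252, -0.9816]
J4: z=[0.1968, -0.9685, 0.1524] o=[1.9716, -0.2445, -0.2013] → [-0.0785, 0.0190, 0.2223, 0.1968, -0.9685, 0.1524]
J5: z=[0.2298, 0.1967, 0.9532] o=[2.5861, -0.2661, -0.3450] → [0.2795, -0.3777, 0.0105, 0.2298, 0.1967, 0.9532]
V = J·q̇ = [0.3573, 1.2291, 0.9951, -0.5844, -0.1524, -0.0244]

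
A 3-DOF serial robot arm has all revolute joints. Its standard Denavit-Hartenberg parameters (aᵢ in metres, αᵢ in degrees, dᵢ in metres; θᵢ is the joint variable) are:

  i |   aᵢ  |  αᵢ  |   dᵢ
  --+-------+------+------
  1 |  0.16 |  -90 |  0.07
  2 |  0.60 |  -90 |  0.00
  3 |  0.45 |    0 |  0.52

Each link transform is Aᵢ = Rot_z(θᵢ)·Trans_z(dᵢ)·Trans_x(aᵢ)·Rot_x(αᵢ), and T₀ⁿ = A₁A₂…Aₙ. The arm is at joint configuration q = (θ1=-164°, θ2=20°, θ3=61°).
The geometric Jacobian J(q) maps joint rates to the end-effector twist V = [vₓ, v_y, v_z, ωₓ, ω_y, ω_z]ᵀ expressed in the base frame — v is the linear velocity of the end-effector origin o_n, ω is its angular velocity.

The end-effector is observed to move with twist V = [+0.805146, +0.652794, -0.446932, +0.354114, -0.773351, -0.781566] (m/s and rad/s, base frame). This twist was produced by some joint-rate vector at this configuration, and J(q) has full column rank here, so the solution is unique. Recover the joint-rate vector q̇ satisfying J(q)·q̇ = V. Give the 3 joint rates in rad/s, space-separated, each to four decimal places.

o_n = [-0.8304, 0.1713, -0.6985]
J₁: ẑ×o_n = [-0.1713, -0.8304, 0.0000], ω = ẑ
J2: z=[0.2756, -0.9613, 0.0000] o=[-0.1538, -0.0441, 0.0700] → [0.7387, 0.2118, -0.5910, 0.2756, -0.9613, 0.0000]
J3: z=[0.3288, 0.0943, -0.9397] o=[-0.6958, -0.1995, -0.1352] → [0.2954, 0.3117, 0.1346, 0.3288, 0.0943, -0.9397]
q̇ = J⁺·V = [-0.4320, 0.8410, 0.3720]

-0.4320 0.8410 0.3720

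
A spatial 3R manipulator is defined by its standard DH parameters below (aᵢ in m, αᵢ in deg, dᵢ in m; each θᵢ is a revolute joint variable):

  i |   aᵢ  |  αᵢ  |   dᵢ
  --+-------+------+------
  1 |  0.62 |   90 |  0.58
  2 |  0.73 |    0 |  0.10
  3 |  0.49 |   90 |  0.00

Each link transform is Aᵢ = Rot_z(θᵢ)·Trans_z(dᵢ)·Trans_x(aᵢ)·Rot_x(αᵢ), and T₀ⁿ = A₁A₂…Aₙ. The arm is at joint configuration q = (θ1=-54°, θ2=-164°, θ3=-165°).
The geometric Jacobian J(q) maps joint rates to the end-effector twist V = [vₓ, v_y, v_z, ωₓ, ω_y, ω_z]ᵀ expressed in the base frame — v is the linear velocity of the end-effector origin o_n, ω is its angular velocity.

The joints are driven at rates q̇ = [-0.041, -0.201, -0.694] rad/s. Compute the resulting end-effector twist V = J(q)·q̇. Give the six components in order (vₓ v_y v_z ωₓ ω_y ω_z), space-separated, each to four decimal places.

0.0954 -0.1548 -0.2349 0.7241 0.5261 -0.0410

o_n = [0.1179, -0.3325, 0.6312]
J₁: ẑ×o_n = [0.3325, 0.1179, -0.0000], ω = ẑ
J2: z=[-0.8090, -0.5878, 0.0000] o=[0.3644, -0.5016, 0.5800] → [-0.0301, 0.0414, -0.2817, -0.8090, -0.5878, 0.0000]
J3: z=[-0.8090, -0.5878, 0.0000] o=[-0.1289, 0.0073, 0.3788] → [-0.1483, 0.2042, 0.4200, -0.8090, -0.5878, 0.0000]
V = J·q̇ = [0.0954, -0.1548, -0.2349, 0.7241, 0.5261, -0.0410]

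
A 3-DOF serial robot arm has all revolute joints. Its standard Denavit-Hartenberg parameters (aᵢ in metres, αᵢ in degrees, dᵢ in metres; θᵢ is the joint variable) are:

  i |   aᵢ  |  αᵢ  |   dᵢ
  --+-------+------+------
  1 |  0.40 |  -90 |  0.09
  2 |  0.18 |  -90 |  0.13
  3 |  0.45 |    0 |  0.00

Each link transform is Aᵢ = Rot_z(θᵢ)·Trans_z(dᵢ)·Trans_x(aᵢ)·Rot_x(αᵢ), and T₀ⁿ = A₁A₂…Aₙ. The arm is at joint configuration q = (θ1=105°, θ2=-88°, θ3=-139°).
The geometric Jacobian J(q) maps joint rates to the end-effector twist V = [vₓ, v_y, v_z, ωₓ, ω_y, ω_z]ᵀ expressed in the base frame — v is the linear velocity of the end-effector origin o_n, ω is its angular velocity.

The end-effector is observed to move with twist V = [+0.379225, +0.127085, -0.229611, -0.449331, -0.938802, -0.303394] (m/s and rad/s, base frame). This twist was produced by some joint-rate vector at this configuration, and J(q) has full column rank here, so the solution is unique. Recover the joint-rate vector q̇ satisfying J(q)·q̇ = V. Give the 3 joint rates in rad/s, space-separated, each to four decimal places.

-0.3310 0.6770 -0.7910

o_n = [-0.5128, 0.2709, -0.0695]
J₁: ẑ×o_n = [-0.2709, -0.5128, 0.0000], ω = ẑ
J2: z=[-0.9659, -0.2588, 0.0000] o=[-0.1035, 0.3864, 0.0900] → [0.0413, -0.1541, 0.0056, -0.9659, -0.2588, 0.0000]
J3: z=[-0.2587, 0.9653, -0.0349] o=[-0.2307, 0.3588, 0.2699] → [-0.3307, -0.0779, 0.2950, -0.2587, 0.9653, -0.0349]
q̇ = J⁺·V = [-0.3310, 0.6770, -0.7910]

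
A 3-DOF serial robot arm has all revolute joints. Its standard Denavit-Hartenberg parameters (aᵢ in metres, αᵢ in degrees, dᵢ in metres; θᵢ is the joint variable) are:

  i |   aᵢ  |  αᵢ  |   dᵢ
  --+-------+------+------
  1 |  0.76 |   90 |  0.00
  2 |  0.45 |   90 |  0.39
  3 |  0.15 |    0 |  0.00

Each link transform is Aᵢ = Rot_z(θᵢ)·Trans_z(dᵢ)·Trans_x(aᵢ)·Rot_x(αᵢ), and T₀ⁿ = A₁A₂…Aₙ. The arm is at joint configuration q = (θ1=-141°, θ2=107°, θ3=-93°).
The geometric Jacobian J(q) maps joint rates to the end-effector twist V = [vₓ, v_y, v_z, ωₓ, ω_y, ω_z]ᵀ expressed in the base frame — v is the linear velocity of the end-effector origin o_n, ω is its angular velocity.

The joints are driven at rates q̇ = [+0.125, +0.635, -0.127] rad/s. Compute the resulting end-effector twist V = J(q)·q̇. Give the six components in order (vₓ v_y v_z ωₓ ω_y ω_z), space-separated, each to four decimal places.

0.2300 0.0861 -0.1003 -0.3052 0.5699 0.0879

o_n = [-0.6413, -0.2103, 0.4228]
J₁: ẑ×o_n = [0.2103, -0.6413, 0.0000], ω = ẑ
J2: z=[-0.6293, 0.7771, 0.0000] o=[-0.5906, -0.4783, 0.0000] → [0.3286, 0.2661, -0.1293, -0.6293, 0.7771, 0.0000]
J3: z=[-0.7432, -0.6018, 0.2924] o=[-0.7338, -0.0924, 0.4303] → [0.0390, 0.0215, 0.1432, -0.7432, -0.6018, 0.2924]
V = J·q̇ = [0.2300, 0.0861, -0.1003, -0.3052, 0.5699, 0.0879]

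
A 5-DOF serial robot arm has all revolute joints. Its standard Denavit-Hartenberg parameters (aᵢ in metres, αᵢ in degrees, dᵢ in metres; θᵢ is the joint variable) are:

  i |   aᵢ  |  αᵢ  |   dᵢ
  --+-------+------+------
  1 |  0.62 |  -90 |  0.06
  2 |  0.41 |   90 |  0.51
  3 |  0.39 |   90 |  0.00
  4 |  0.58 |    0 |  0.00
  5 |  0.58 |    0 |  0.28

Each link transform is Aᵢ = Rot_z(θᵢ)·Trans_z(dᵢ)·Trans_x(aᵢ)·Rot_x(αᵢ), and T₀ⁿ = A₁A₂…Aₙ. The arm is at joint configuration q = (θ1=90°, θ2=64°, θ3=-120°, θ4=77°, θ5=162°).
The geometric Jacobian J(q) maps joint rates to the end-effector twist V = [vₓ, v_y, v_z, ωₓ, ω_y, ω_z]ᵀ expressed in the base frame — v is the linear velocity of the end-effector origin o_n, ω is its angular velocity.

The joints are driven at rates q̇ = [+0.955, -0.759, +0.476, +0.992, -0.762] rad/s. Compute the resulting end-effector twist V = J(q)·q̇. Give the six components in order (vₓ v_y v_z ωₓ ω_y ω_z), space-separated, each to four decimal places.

o_n = [-0.4580, 0.7059, 0.0389]
J₁: ẑ×o_n = [-0.7059, -0.4580, 0.0000], ω = ẑ
J2: z=[-1.0000, 0.0000, 0.0000] o=[0.0000, 0.6200, 0.0600] → [-0.0000, -0.0211, -0.0859, -1.0000, 0.0000, 0.0000]
J3: z=[0.0000, 0.8988, 0.4384] o=[-0.5100, 0.7997, -0.3085] → [0.3534, 0.0228, -0.0468, 0.0000, 0.8988, 0.4384]
J4: z=[-0.5000, -0.3796, 0.7784] o=[-0.1723, 0.7142, -0.1332] → [-0.0589, -0.1363, -0.1043, -0.5000, -0.3796, 0.7784]
J5: z=[-0.5000, -0.3796, 0.7784] o=[-0.0593, 1.1936, 0.1731] → [0.4306, -0.3775, 0.0925, -0.5000, -0.3796, 0.7784]
V = J·q̇ = [-0.8924, -0.2581, -0.1310, 0.6440, 0.3405, 1.3427]

-0.8924 -0.2581 -0.1310 0.6440 0.3405 1.3427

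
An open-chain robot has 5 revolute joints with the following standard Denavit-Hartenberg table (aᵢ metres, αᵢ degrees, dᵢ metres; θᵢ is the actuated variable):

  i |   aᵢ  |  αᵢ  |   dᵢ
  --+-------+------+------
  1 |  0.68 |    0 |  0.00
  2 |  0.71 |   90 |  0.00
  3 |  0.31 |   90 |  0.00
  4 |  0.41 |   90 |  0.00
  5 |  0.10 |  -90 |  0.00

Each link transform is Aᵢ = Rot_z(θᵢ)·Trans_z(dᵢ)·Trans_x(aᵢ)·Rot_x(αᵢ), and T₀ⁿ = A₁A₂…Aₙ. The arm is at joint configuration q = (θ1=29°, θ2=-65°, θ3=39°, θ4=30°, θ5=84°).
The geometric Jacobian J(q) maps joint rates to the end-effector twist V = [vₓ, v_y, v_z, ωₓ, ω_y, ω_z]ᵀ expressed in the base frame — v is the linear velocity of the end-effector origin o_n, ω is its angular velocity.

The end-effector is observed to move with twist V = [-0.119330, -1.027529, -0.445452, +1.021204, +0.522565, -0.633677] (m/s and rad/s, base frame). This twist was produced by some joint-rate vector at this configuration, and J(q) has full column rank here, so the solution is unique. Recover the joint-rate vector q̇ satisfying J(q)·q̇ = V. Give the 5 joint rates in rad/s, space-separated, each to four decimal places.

-0.8100 0.4200 -0.5900 0.5160 0.5000

o_n = [1.5200, -0.6025, 0.3470]
J₁: ẑ×o_n = [0.6025, 1.5200, -0.0000], ω = ẑ
J2: z=[0.0000, 0.0000, 1.0000] o=[0.5947, 0.3297, 0.0000] → [0.9321, 0.9253, -0.0000, 0.0000, 0.0000, 1.0000]
J3: z=[-0.5878, -0.8090, 0.0000] o=[1.1691, -0.0877, 0.0000] → [-0.2807, 0.2039, 0.5865, -0.5878, -0.8090, 0.0000]
J4: z=[0.5091, -0.3699, -0.7771] o=[1.3640, -0.2293, 0.1951] → [-0.3462, -0.1986, -0.1323, 0.5091, -0.3699, -0.7771]
J5: z=[0.8234, 0.4722, 0.3147] o=[1.4668, -0.5573, 0.4185] → [-0.0196, 0.0757, -0.0623, 0.8234, 0.4722, 0.3147]
q̇ = J⁺·V = [-0.8100, 0.4200, -0.5900, 0.5160, 0.5000]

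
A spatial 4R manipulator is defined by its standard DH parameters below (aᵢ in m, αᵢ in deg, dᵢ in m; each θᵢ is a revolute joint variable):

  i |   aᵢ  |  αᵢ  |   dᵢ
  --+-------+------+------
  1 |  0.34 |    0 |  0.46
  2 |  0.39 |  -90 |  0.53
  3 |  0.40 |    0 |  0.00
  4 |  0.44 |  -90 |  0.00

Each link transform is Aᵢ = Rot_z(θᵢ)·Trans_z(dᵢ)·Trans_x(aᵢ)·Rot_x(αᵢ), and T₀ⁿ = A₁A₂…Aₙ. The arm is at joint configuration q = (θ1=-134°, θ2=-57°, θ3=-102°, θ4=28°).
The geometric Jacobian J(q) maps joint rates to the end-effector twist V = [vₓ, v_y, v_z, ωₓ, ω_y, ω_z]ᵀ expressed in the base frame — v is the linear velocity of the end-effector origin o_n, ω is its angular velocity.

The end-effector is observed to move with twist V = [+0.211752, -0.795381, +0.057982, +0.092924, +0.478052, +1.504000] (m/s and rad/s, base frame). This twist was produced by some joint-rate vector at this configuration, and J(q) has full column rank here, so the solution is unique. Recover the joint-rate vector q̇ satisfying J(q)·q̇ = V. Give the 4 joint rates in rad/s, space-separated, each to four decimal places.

o_n = [-0.6564, -0.1629, 1.8042]
J₁: ẑ×o_n = [0.1629, -0.6564, 0.0000], ω = ẑ
J2: z=[0.0000, 0.0000, 1.0000] o=[-0.2362, -0.2446, 0.4600] → [-0.0817, -0.4203, 0.0000, 0.0000, 0.0000, 1.0000]
J3: z=[-0.1908, -0.9816, 0.0000] o=[-0.6190, -0.1702, 0.9900] → [-0.7993, 0.1554, -0.0381, -0.1908, -0.9816, 0.0000]
J4: z=[-0.1908, -0.9816, 0.0000] o=[-0.5374, -0.1860, 1.3813] → [-0.4152, 0.0807, -0.1213, -0.1908, -0.9816, 0.0000]
q̇ = J⁺·V = [0.5210, 0.9830, -0.0130, -0.4740]

0.5210 0.9830 -0.0130 -0.4740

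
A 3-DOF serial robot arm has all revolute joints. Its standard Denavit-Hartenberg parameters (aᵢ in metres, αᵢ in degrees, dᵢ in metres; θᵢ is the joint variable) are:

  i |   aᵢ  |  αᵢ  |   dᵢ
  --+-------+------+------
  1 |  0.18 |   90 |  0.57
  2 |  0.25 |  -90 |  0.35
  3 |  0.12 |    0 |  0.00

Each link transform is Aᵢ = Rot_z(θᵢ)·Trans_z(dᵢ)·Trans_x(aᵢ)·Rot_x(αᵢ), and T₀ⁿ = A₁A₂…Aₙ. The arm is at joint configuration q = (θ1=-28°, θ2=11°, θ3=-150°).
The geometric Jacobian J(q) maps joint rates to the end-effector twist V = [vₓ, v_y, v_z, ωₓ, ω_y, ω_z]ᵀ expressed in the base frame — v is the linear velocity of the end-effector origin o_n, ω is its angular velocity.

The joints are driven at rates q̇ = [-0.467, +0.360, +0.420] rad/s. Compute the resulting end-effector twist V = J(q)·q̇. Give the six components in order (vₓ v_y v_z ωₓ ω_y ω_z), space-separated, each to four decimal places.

o_n = [0.0931, -0.5138, 0.5979]
J₁: ẑ×o_n = [0.5138, 0.0931, -0.0000], ω = ẑ
J2: z=[-0.4695, -0.8829, 0.0000] o=[0.1589, -0.0845, 0.5700] → [-0.0246, 0.0131, 0.1434, -0.4695, -0.8829, 0.0000]
J3: z=[-0.1685, 0.0896, 0.9816] o=[0.2113, -0.5087, 0.6177] → [0.0032, -0.1194, 0.0114, -0.1685, 0.0896, 0.9816]
V = J·q̇ = [-0.2475, -0.0889, 0.0564, -0.2398, -0.2802, -0.0547]

-0.2475 -0.0889 0.0564 -0.2398 -0.2802 -0.0547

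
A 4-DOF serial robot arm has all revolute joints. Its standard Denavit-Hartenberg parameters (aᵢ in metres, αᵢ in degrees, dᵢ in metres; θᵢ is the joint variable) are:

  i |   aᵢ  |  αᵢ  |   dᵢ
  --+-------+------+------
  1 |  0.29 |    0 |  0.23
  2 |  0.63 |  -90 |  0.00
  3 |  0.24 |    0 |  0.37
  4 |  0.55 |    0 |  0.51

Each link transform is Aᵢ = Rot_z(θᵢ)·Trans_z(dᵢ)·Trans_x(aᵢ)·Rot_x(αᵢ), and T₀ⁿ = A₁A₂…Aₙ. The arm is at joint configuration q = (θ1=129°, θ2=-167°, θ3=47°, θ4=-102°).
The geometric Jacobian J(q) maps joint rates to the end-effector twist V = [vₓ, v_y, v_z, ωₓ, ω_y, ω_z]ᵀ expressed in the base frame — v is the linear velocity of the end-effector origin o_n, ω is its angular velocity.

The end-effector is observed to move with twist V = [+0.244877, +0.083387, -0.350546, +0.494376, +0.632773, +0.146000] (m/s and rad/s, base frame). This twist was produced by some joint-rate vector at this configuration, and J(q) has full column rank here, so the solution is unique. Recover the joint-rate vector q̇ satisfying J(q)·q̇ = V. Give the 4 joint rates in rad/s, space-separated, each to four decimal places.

o_n = [1.2333, 0.2360, 0.5050]
J₁: ẑ×o_n = [-0.2360, 1.2333, 0.0000], ω = ẑ
J2: z=[0.0000, 0.0000, 1.0000] o=[-0.1825, 0.2254, 0.2300] → [-0.0106, 1.4158, 0.0000, 0.0000, 0.0000, 1.0000]
J3: z=[0.6157, 0.7880, 0.0000] o=[0.3139, -0.1625, 0.2300] → [0.2167, -0.1693, -0.4791, 0.6157, 0.7880, 0.0000]
J4: z=[0.6157, 0.7880, 0.0000] o=[0.6707, 0.0283, 0.0545] → [0.3550, -0.2774, -0.3155, 0.6157, 0.7880, 0.0000]
q̇ = J⁺·V = [-0.1930, 0.3390, 0.5940, 0.2090]

-0.1930 0.3390 0.5940 0.2090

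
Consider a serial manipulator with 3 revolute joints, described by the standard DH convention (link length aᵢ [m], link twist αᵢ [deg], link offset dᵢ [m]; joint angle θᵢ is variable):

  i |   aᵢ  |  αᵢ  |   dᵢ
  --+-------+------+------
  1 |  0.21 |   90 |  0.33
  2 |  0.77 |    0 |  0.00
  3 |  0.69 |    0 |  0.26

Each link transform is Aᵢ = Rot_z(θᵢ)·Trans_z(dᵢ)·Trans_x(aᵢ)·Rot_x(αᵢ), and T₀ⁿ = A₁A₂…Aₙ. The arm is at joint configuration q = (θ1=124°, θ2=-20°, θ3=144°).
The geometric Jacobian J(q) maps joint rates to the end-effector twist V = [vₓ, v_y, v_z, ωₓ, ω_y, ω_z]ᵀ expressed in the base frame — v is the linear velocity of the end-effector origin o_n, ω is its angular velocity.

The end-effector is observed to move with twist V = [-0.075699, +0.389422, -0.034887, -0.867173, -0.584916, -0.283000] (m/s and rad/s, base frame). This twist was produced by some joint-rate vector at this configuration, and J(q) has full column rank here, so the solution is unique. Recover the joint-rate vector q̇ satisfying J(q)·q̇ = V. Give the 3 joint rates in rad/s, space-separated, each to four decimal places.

-0.2830 -0.6060 -0.4400

o_n = [-0.0907, 0.5995, 0.6387]
J₁: ẑ×o_n = [-0.5995, -0.0907, 0.0000], ω = ẑ
J2: z=[0.8290, 0.5592, 0.0000] o=[-0.1174, 0.1741, 0.3300] → [0.1726, -0.2559, 0.3377, 0.8290, 0.5592, 0.0000]
J3: z=[0.8290, 0.5592, 0.0000] o=[-0.5220, 0.7740, 0.0666] → [0.3199, -0.4742, -0.3858, 0.8290, 0.5592, 0.0000]
q̇ = J⁺·V = [-0.2830, -0.6060, -0.4400]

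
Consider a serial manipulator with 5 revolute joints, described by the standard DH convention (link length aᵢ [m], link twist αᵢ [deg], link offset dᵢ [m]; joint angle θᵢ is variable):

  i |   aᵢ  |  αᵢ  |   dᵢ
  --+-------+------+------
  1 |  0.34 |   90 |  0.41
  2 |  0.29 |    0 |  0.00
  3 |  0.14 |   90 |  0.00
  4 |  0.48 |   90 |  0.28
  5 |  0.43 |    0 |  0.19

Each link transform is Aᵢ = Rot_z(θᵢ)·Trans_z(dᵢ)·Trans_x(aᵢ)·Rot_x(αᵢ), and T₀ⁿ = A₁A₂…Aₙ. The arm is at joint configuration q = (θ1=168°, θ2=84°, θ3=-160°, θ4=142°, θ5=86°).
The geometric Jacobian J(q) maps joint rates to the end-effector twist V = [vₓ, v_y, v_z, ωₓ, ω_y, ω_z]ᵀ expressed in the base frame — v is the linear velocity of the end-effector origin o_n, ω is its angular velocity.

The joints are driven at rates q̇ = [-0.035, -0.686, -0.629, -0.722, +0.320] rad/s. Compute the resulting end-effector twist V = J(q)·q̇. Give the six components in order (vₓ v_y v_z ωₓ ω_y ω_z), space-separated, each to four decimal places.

-0.2110 0.1561 0.4978 -0.9528 -0.8840 -0.0515

o_n = [0.4413, 0.3803, 0.6675]
J₁: ẑ×o_n = [-0.3803, 0.4413, 0.0000], ω = ẑ
J2: z=[0.2079, 0.9781, 0.0000] o=[-0.3326, 0.0707, 0.4100] → [0.2519, -0.0535, -0.6926, 0.2079, 0.9781, 0.0000]
J3: z=[0.2079, 0.9781, 0.0000] o=[-0.3622, 0.0770, 0.6984] → [-0.0302, 0.0064, -0.7229, 0.2079, 0.9781, 0.0000]
J4: z=[0.9491, -0.2017, -0.2419] o=[-0.3953, 0.0840, 0.5626] → [0.0505, -0.3020, 0.4499, 0.9491, -0.2017, -0.2419]
J5: z=[0.0181, 0.8018, -0.5974] o=[0.0213, 0.2976, 0.8618] → [-0.1064, -0.2474, -0.3352, 0.0181, 0.8018, -0.5974]
V = J·q̇ = [-0.2110, 0.1561, 0.4978, -0.9528, -0.8840, -0.0515]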